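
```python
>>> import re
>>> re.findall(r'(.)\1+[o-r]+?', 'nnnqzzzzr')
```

['n', 'z']

A backreference is literal: `\1` must see the identical characters the first group matched.
Scanning left to right: at [0:4] match 'nnnq', group 1 = 'n'; at [4:9] match 'zzzzr', group 1 = 'z'.
One capturing group, so `findall` returns just the captured substring from each match — 2 in all.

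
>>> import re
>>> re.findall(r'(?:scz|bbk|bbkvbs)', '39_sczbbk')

With no groups in the pattern, `findall` gives back each whole match — 2 here.

['scz', 'bbk']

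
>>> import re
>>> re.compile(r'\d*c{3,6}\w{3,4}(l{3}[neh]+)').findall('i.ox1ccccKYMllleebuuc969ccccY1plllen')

['lllee', 'lllen']

One capturing group, so `findall` returns just the captured substring from each match — 2 in all.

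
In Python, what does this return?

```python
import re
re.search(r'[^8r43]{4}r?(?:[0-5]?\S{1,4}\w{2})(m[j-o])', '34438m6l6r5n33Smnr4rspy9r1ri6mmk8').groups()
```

This matches exactly 4 of any character except [8r43], then optionally a literal 'r'; then optionally a character in [0-5], then 1 to 4 of a non-whitespace character, then exactly 2 of a word character (non-capturing group); then the literal 'm', then a character in [j-o] (captured).
Unlike `match`, `search` isn't anchored — it looks for the pattern anywhere in the string.
The match spans [5:17] → 'm6l6r5n33Smn'.
Captured: group 1 = 'mn'.

('mn',)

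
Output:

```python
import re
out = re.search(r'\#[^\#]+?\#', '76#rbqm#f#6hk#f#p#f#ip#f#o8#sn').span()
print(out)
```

(2, 8)

Unlike `match`, `search` isn't anchored — it looks for the pattern anywhere in the string.
The match spans [2:8] → '#rbqm#'.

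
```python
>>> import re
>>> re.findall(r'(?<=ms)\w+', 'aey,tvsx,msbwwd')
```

The `(?=…)`/`(?<=…)` assertion just peeks at neighbouring text; it doesn't advance the match position.
Scanning left to right: at [11:15] → 'bwwd'.
`findall` yields the raw match text (1 of them) because the pattern has no groups.

['bwwd']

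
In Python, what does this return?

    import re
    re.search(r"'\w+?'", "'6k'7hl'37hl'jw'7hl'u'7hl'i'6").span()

(0, 4)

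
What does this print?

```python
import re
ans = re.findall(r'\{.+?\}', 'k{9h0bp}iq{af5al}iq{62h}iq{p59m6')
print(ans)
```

With the lazy modifier that quantifier settles for the fewest repetitions that let the rest of the pattern succeed (the atoms after it are unaffected and can still be greedy).
`findall` yields the raw match text (3 of them) because the pattern has no groups.

['{9h0bp}', '{af5al}', '{62h}']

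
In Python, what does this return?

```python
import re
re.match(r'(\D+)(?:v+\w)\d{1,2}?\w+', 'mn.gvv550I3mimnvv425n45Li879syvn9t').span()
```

This matches one or more of a non-digit (captured); then one or more of the literal 'v', then a word character (non-capturing group); then 1 to 2 of a digit (lazy), then one or more of a word character.
With `match`, the pattern is implicitly anchored at the beginning.
The match spans [0:34] → 'mn.gvv550I3mimnvv425n45Li879syvn9t'.
Captured: group 1 = 'mn.gv'.

(0, 34)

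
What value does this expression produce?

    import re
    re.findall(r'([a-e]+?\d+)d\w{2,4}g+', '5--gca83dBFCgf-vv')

`findall` collects group 1 from the one match (1 total).

['ca83']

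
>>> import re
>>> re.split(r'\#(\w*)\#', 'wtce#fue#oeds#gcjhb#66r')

Matches to split on: at [4:9] → '#fue#'; at [13:20] → '#gcjhb#'.
Because the pattern has a capturing group, `split` also inserts each captured text between the pieces.

['wtce', 'fue', 'oeds', 'gcjhb', '66r']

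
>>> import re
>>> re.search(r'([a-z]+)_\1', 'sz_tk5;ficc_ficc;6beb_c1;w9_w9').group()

'ficc_ficc'

`\1` has to match the exact text group 1 already captured.
`re.search` scans for the first position where the pattern succeeds.
The match spans [7:16] → 'ficc_ficc'.
Captured: group 1 = 'ficc'.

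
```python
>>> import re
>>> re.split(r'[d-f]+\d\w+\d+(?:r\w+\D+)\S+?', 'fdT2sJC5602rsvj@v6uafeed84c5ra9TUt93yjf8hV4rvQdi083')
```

['fdT2sJC5602rsvj@v6ua', '83']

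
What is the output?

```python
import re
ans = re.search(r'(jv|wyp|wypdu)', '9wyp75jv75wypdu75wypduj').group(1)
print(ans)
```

wyp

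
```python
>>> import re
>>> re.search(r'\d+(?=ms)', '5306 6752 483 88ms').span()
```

The `(?=…)`/`(?<=…)` assertion just peeks at neighbouring text; it doesn't advance the match position.
`re.search` scans for the first position where the pattern succeeds.
The match spans [14:16] → '88'.

(14, 16)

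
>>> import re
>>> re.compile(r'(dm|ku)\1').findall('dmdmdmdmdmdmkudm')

['dm', 'dm', 'dm']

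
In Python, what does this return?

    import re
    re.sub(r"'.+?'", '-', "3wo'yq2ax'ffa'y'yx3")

A non-greedy quantifier consumes as few characters as it can — just enough that the remainder of the pattern still matches from where it stops; whatever follows it matches normally.
Every occurrence is swapped for '-'.

'3wo-ffa-yx3'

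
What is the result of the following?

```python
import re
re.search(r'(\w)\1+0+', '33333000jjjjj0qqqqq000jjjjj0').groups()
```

The match spans [0:8] → '33333000'.
Captured: group 1 = '3'.

('3',)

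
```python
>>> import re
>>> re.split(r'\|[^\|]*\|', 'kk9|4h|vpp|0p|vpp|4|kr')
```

Matches to split on: at [3:7] → '|4h|'; at [10:14] → '|0p|'; at [17:20] → '|4|'.
The string is cut at each match, leaving 4 pieces.

['kk9', 'vpp', 'vpp', 'kr']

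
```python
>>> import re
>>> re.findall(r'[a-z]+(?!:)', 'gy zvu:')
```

The negative lookaround is zero-width — it rules out positions where the adjacent text would match, without consuming anything.
Walking the string: at [0:2] → 'gy'; at [3:5] → 'zv'.
`findall` yields the raw match text (2 of them) because the pattern has no groups.

['gy', 'zv']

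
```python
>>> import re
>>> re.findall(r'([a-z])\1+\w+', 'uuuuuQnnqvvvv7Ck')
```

The backreference `\1` re-matches whatever the first group consumed, character for character.
Matches: at [0:16] match 'uuuuuQnnqvvvv7Ck', group 1 = 'u'.
Because there's exactly one group, `findall` drops the full match and keeps group 1 from the one hit.

['u']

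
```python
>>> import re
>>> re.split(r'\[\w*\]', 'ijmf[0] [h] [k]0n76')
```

['ijmf', ' ', ' ', '0n76']

Matches to split on: at [4:7] → '[0]'; at [8:11] → '[h]'; at [12:15] → '[k]'.
Each match becomes a cut point; 4 segments remain.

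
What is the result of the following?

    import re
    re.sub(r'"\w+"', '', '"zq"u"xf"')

'u'

Matches: at [0:4] → '"zq"'; at [5:9] → '"xf"'.
Every occurrence is swapped for ''.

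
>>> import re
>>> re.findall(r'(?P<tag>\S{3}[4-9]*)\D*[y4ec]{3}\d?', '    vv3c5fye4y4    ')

Pattern: exactly 3 of a non-whitespace character, then zero or more of a character in [4-9] (captured as 'tag'); then zero or more of a non-digit, then exactly 3 of one of [y4ec], then optionally a digit.
Scanning left to right: at [5:15] match 'v3c5fye4y4', group 1 = 'v3c5'.
One capturing group, so `findall` returns just the captured substring from the one match — 1 in all.

['v3c5']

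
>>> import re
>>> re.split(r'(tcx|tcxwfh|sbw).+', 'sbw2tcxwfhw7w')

Matches to split on: at [0:13] → 'sbw2tcxwfhw7w'.
The group in the pattern means `split` returns the separators' captures alongside the pieces.

['', 'sbw', '']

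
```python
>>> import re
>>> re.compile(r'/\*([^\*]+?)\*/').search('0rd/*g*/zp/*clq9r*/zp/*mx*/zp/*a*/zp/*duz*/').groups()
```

The match spans [3:8] → '/*g*/'.
Captured: group 1 = 'g'.

('g',)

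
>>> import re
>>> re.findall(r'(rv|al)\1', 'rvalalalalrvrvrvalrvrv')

['al', 'al', 'rv', 'rv']

After group 1 captures some text, `\1` only succeeds where that same text appears again.
Walking the string: at [2:6] match 'alal', group 1 = 'al'; at [6:10] match 'alal', group 1 = 'al'; at [10:14] match 'rvrv', group 1 = 'rv'; at [18:22] match 'rvrv', group 1 = 'rv'.
One capturing group, so `findall` returns just the captured substring from each match — 4 in all.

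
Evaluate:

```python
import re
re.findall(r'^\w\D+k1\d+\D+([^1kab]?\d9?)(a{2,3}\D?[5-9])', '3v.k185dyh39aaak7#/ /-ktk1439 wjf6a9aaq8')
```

The pattern matches anchored at the start of the string; then a word character, then one or more of a non-digit, then the literal 'k1'; then one or more of a digit, then one or more of a non-digit; then optionally any character except [1kab], then a digit, then optionally the literal '9' (captured); then 2 to 3 of a literal 'a', then optionally a non-digit, then a character in [5-9] (captured).
With 2 capturing groups, `findall` returns a 2-tuple per match.

[('39', 'aaak7')]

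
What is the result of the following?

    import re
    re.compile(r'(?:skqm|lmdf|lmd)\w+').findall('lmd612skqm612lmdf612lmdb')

Scanning left to right: at [0:24] → 'lmd612skqm612lmdf612lmdb'.
No capturing groups, so `findall` returns the 1 full match string.

['lmd612skqm612lmdf612lmdb']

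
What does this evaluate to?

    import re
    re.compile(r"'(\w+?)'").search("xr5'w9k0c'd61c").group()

"'w9k0c'"

The match spans [3:10] → "'w9k0c'".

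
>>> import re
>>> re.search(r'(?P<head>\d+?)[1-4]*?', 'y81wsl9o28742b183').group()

This matches one or more of a digit (lazy) (captured as 'head'); then zero or more of a character in [1-4] (lazy).
With the lazy modifier that quantifier settles for the fewest repetitions that let the rest of the pattern succeed (the atoms after it are unaffected and can still be greedy).
`re.search` scans for the first position where the pattern succeeds.
The match spans [1:2] → '8'.
Captured: group 1 = '8'.

'8'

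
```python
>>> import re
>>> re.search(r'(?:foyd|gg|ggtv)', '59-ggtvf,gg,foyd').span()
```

`|` is ordered: at each position the engine commits to the first alternative that works.
`re.search` scans for the first position where the pattern succeeds.
The match spans [3:5] → 'gg'.

(3, 5)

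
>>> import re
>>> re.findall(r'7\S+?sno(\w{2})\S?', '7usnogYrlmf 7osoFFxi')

['gY']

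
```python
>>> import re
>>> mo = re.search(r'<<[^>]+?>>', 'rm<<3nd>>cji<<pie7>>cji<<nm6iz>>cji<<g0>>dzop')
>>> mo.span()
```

(2, 9)

`re.search` tries every starting position until one works.
The match spans [2:9] → '<<3nd>>'.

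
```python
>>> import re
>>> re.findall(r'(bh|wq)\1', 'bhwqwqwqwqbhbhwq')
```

A backreference is literal: `\1` must see the identical characters the first group matched.
Scanning left to right: at [2:6] match 'wqwq', group 1 = 'wq'; at [6:10] match 'wqwq', group 1 = 'wq'; at [10:14] match 'bhbh', group 1 = 'bh'.
Because there's exactly one group, `findall` drops the full match and keeps group 1 from each hit.

['wq', 'wq', 'bh']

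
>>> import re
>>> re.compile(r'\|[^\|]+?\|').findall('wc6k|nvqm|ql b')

['|nvqm|']

No capturing groups, so `findall` returns the 1 full match string.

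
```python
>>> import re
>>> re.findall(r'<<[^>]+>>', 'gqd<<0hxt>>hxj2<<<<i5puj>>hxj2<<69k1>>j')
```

['<<0hxt>>', '<<<<i5puj>>', '<<69k1>>']

Scanning left to right: at [3:11] → '<<0hxt>>'; at [15:26] → '<<<<i5puj>>'; at [30:38] → '<<69k1>>'.
`findall` yields the raw match text (3 of them) because the pattern has no groups.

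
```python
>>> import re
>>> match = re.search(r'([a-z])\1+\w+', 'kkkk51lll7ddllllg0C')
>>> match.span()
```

The backreference `\1` re-matches whatever the first group consumed, character for character.
`re.search` tries every starting position until one works.
The match spans [0:19] → 'kkkk51lll7ddllllg0C'.
Captured: group 1 = 'k'.

(0, 19)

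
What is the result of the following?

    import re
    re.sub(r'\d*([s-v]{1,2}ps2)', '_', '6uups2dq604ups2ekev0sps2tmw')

'_dq_ekev_tmw'

This matches zero or more of a digit; then 1 to 2 of a character in [s-v], then the literal 'ps2' (captured).
Every occurrence is swapped for '_'.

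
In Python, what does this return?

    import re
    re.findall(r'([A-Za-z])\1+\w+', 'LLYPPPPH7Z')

`\1` is not a pattern — it's the concrete string captured by group 1, re-applied verbatim.
Matches: at [0:10] match 'LLYPPPPH7Z', group 1 = 'L'.
One capturing group, so `findall` returns just the captured substring from the one match — 1 in all.

['L']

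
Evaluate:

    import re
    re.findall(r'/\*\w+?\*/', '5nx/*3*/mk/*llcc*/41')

['/*3*/', '/*llcc*/']

Matches: at [3:8] → '/*3*/'; at [10:18] → '/*llcc*/'.
With no groups in the pattern, `findall` gives back each whole match — 2 here.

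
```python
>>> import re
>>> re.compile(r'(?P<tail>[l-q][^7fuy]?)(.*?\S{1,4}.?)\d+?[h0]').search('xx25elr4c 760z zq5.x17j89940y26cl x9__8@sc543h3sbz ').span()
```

The pattern matches a character in [l-q], then optionally any character except [7fuy] (captured as 'tail'); then zero or more of any character (lazy), then 1 to 4 of a non-whitespace character, then optionally any character (captured); then one or more of a digit (lazy), then one of [h0].
Unlike `match`, `search` isn't anchored — it looks for the pattern anywhere in the string.
The match spans [5:13] → 'lr4c 760'.
Captured: group 1 = 'lr', group 2 = '4c '.

(5, 13)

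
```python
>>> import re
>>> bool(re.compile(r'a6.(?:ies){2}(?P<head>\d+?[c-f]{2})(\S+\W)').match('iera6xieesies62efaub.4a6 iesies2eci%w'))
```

`match` is anchored at position 0; if the pattern doesn't fit there, it returns None.
Here position 0 doesn't satisfy it, so the call returns None, and `bool(None)` is False.

False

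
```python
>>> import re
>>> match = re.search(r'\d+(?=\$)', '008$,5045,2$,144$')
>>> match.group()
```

'008'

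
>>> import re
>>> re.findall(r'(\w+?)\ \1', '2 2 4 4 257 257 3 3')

The backreference `\1` re-matches whatever the first group consumed, character for character.
Matches: at [0:3] match '2 2', group 1 = '2'; at [4:7] match '4 4', group 1 = '4'; at [8:15] match '257 257', group 1 = '257'; at [16:19] match '3 3', group 1 = '3'.
`findall` collects group 1 from each match (4 total).

['2', '4', '257', '3']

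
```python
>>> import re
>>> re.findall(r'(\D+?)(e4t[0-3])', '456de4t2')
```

[('d', 'e4t2')]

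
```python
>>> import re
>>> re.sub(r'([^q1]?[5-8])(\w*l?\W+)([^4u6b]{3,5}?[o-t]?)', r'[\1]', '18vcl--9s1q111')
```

This matches optionally any character except [q1], then a character in [5-8] (captured); then zero or more of a word character, then optionally the literal 'l', then one or more of a non-word character (captured); then 3 to 5 of any character except [4u6b] (lazy), then optionally a character in [o-t] (captured).
Matches: at [1:11] → '8vcl--9s1q'.
The replacement refers to a captured group, so each match is rewritten using its own captured text.

'1[8]111'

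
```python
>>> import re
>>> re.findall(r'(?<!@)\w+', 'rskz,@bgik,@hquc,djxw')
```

['rskz', 'gik', 'quc', 'djxw']

Because the assertion is negative and zero-width, positions next to the forbidden text are skipped.
Scanning left to right: at [0:4] → 'rskz'; at [7:10] → 'gik'; at [13:16] → 'quc'; at [17:21] → 'djxw'.
No capturing groups, so `findall` returns the 4 full match strings.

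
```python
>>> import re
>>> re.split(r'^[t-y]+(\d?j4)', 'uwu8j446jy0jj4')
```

With a capturing group present, the delimiter's captured portion is kept in the result list.

['', '8j4', '46jy0jj4']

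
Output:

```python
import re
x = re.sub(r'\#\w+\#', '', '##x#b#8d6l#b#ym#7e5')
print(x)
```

#bb7e5

Each match is replaced by ''.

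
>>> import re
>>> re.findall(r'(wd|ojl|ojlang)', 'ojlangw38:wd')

['ojl', 'wd']

The regex engine tests alternatives in the order written; an earlier branch that matches wins even if a later one would match more.
Because there's exactly one group, `findall` drops the full match and keeps group 1 from each hit.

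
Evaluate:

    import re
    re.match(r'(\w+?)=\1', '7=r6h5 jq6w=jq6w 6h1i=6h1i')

`\1` is not a pattern — it's the concrete string captured by group 1, re-applied verbatim.
`re.match` only tries the pattern at the start of the string.
Here the string doesn't start with a match, so the call returns None.

None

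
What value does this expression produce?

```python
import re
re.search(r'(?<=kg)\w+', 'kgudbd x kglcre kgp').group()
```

'udbd'

The `(?=…)`/`(?<=…)` assertion just peeks at neighbouring text; it doesn't advance the match position.
`re.search` tries every starting position until one works.
The match spans [2:6] → 'udbd'.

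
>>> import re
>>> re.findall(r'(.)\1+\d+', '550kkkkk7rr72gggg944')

`\1` has to match the exact text group 1 already captured.
Matches: at [0:3] match '550', group 1 = '5'; at [3:9] match 'kkkkk7', group 1 = 'k'; at [9:13] match 'rr72', group 1 = 'r'; at [13:20] match 'gggg944', group 1 = 'g'.
Because there's exactly one group, `findall` drops the full match and keeps group 1 from each hit.

['5', 'k', 'r', 'g']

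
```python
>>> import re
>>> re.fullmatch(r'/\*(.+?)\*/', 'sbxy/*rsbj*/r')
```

None

`re.fullmatch` requires the pattern to consume the entire string.
Here the string isn't matched end-to-end, so the call returns None.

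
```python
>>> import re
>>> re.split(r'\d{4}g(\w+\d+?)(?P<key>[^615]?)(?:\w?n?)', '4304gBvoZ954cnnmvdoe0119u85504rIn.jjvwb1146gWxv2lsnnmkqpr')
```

['', 'BvoZ954cnnmvdoe0119u85504', 'r', '.jjvwb', 'Wxv2', 'l', 'nmkqpr']

Pattern: exactly 4 of a digit, then the literal 'g'; then one or more of a word character, then one or more of a digit (lazy) (captured); then optionally any character except [615] (captured as 'key'); then optionally a word character, then optionally a literal 'n' (non-capturing group).
Because the pattern has a capturing group, `split` also inserts each captured text between the pieces.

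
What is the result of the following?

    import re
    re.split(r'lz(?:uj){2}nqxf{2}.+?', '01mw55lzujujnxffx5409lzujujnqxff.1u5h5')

['01mw55lzujujnxffx5409', '1u5h5']

This matches the literal 'lz', then the literal 'uj' repeated 2 times; then the literal 'nqx', then exactly 2 of the literal 'f', then one or more of any character (lazy).
Matches to split on: at [21:33] → 'lzujujnqxff.'.
Splitting on the pattern gives 2 pieces.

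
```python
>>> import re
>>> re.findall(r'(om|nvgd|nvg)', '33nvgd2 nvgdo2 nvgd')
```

['nvgd', 'nvgd', 'nvgd']

The regex engine tests alternatives in the order written; an earlier branch that matches wins even if a later one would match more.
Walking the string: at [2:6] match 'nvgd', group 1 = 'nvgd'; at [8:12] match 'nvgd', group 1 = 'nvgd'; at [15:19] match 'nvgd', group 1 = 'nvgd'.
One capturing group, so `findall` returns just the captured substring from each match — 3 in all.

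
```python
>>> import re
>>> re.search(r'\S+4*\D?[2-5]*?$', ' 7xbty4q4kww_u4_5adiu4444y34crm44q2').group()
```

The match spans [1:35] → '7xbty4q4kww_u4_5adiu4444y34crm44q2'.

'7xbty4q4kww_u4_5adiu4444y34crm44q2'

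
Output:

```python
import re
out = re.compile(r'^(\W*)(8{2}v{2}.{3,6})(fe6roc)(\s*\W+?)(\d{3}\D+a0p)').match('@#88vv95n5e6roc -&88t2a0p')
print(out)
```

None

`re.match` only tries the pattern at the start of the string.
Here position 0 doesn't satisfy it, so the call returns None.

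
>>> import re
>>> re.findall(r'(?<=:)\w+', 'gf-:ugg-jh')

['ugg']

The positive lookaround only admits positions where the adjacent text matches; those characters stay outside the span.
Scanning left to right: at [4:7] → 'ugg'.
With no groups in the pattern, `findall` gives back each whole match — 1 here.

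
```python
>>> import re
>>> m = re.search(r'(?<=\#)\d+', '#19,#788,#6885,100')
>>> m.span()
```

Lookahead/lookbehind check context without consuming it, so the matched span excludes the asserted characters.
The match spans [1:3] → '19'.

(1, 3)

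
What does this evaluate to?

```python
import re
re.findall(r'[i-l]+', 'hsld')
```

['l']

Pattern: one or more of a character in [i-l].
Matches: at [2:3] → 'l'.
With no groups in the pattern, `findall` gives back each whole match — 1 here.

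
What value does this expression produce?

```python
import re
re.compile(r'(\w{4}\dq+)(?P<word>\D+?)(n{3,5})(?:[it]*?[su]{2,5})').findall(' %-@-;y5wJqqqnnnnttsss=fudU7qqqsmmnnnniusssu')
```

[('fudU7qqq', 'smm', 'nnnn')]

The pattern matches exactly 4 of a word character, then a digit, then one or more of the literal 'q' (captured); then one or more of a non-digit (lazy) (captured as 'word'); then 3 to 5 of a literal 'n' (captured); then zero or more of one of [it] (lazy), then 2 to 5 of one of [su] (non-capturing group).
Lazy quantifiers expand one character at a time until the remainder of the pattern can match.
Matches: at [23:44] match 'fudU7qqqsmmnnnniusssu', groups = ('fudU7qqq', 'smm', 'nnnn').
With 3 capturing groups, `findall` returns a 3-tuple per match.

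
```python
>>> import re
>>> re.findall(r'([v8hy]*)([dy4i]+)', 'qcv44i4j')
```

The pattern matches zero or more of one of [v8hy] (captured); then one or more of one of [dy4i] (captured).
Scanning left to right: at [2:7] match 'v44i4', groups = ('v', '44i4').
Multiple groups make `findall` return tuples — one 2-tuple for the one match.

[('v', '44i4')]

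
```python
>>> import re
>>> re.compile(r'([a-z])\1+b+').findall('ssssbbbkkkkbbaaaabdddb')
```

['s', 'k', 'a', 'd']

After group 1 captures some text, `\1` only succeeds where that same text appears again.
Matches: at [0:7] match 'ssssbbb', group 1 = 's'; at [7:13] match 'kkkkbb', group 1 = 'k'; at [13:18] match 'aaaab', group 1 = 'a'; at [18:22] match 'dddb', group 1 = 'd'.
One capturing group, so `findall` returns just the captured substring from each match — 4 in all.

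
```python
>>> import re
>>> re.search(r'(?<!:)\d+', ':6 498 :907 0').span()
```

(3, 6)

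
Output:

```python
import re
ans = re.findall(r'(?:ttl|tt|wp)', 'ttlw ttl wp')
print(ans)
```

['ttl', 'ttl', 'wp']

Alternation isn't longest-match — the leftmost alternative that fits at this position is chosen.
Matches: at [0:3] → 'ttl'; at [5:8] → 'ttl'; at [9:11] → 'wp'.
`findall` yields the raw match text (3 of them) because the pattern has no groups.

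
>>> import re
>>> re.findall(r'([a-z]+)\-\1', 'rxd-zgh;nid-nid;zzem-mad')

['nid', 'm']

A backreference is literal: `\1` must see the identical characters the first group matched.
Matches: at [8:15] match 'nid-nid', group 1 = 'nid'; at [19:22] match 'm-m', group 1 = 'm'.
With a single group, `findall` returns only what that group captured — 2 items.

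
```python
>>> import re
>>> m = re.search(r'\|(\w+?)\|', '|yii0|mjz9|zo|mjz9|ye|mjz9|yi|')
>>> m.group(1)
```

`search` walks the string left to right and returns the first match it finds.
The match spans [0:6] → '|yii0|'.
Captured: group 1 = 'yii0'.

'yii0'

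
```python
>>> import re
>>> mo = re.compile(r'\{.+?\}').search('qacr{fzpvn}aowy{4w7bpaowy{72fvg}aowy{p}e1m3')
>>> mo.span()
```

A `+?`/`*?`/`{m,n}?` starts at its minimum and grows only as far as needed for what follows to match.
The match spans [4:11] → '{fzpvn}'.

(4, 11)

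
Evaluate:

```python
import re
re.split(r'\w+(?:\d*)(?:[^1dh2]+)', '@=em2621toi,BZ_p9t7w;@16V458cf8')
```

Splitting on the pattern gives 3 pieces.

['@=', '', '']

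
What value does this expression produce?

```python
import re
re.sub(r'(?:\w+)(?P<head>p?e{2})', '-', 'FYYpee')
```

'-'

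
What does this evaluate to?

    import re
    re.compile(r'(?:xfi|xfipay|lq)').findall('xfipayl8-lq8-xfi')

['xfi', 'lq', 'xfi']

`|` is ordered: at each position the engine commits to the first alternative that works.
Since nothing is captured, `findall` lists the 3 matched substrings directly.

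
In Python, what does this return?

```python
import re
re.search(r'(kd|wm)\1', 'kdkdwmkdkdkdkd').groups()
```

('kd',)

The match spans [0:4] → 'kdkd'.
Captured: group 1 = 'kd'.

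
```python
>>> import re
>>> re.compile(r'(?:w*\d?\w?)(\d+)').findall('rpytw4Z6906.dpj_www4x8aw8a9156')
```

`findall` collects group 1 from each match (3 total).

['6906', '8', '9156']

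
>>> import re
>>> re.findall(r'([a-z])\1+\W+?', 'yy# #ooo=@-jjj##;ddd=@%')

['y', 'o', 'j', 'd']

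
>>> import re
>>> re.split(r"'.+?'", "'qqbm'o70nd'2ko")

['', "o70nd'2ko"]

A `+?`/`*?`/`{m,n}?` starts at its minimum and grows only as far as needed for what follows to match.
Each match becomes a cut point; 2 segments remain.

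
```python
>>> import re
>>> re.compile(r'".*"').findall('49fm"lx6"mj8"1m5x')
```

Walking the string: at [4:13] → '"lx6"mj8"'.
With no groups in the pattern, `findall` gives back each whole match — 1 here.

['"lx6"mj8"']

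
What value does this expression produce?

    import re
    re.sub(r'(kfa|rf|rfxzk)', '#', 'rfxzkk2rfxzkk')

Alternation isn't longest-match — the leftmost alternative that fits at this position is chosen.
Matches: at [0:2] → 'rf'; at [7:9] → 'rf'.
`sub` substitutes '#' at each match site.

'#xzkk2#xzkk'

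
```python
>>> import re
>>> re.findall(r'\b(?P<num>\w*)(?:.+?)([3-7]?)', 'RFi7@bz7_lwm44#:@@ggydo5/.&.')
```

The pattern matches a word boundary (`\b`, zero-width); then zero or more of a word character (captured as 'num'); then one or more of any character (lazy) (non-capturing group); then optionally a character in [3-7] (captured).
Matches: at [0:5] match 'RFi7@', groups = ('RFi7', ''); at [5:15] match 'bz7_lwm44#', groups = ('bz7_lwm44', ''); at [18:25] match 'ggydo5/', groups = ('ggydo5', '').
With 2 capturing groups, `findall` returns a 2-tuple per match.

[('RFi7', ''), ('bz7_lwm44', ''), ('ggydo5', '')]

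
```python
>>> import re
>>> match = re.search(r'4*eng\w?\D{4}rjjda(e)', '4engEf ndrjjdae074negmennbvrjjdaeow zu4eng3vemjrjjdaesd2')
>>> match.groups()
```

The match spans [0:15] → '4engEf ndrjjdae'.
Captured: group 1 = 'e'.

('e',)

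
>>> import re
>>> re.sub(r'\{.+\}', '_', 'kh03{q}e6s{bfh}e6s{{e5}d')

Each match is replaced by '_'.

'kh03_d'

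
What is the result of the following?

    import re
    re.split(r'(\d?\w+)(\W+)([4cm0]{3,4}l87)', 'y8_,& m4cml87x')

['', 'y8_', ',& ', 'm4cml87', 'x']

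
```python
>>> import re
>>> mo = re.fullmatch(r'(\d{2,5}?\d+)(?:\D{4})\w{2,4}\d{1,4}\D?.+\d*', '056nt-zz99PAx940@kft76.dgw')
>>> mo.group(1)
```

'056'

The match spans [0:26] → '056nt-zz99PAx940@kft76.dgw'.
Captured: group 1 = '056'.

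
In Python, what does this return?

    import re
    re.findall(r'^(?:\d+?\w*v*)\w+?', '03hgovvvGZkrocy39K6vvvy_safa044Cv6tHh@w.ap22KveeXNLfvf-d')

`findall` yields the raw match text (1 of them) because the pattern has no groups.

['03hgovvvGZkrocy39K6vvvy_safa044Cv6tHh']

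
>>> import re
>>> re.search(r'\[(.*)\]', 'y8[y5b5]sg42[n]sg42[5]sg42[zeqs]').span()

(2, 32)

The match spans [2:32] → '[y5b5]sg42[n]sg42[5]sg42[zeqs]'.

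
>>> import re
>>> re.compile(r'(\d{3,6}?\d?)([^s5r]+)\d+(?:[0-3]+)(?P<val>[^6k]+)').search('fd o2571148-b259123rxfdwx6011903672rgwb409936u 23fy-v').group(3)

This matches 3 to 6 of a digit (lazy), then optionally a digit (captured); then one or more of any character except [s5r] (captured); then one or more of a digit; then one or more of a character in [0-3] (non-capturing group); then one or more of any character except [6k] (captured as 'val').
`re.search` tries every starting position until one works.
The match spans [4:25] → '2571148-b259123rxfdwx'.
Captured: group 1 = '2571', group 2 = '148-b2', group 3 = 'rxfdwx'.

'rxfdwx'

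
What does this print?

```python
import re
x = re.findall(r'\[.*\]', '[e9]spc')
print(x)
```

Since nothing is captured, `findall` lists the 1 matched substring directly.

['[e9]']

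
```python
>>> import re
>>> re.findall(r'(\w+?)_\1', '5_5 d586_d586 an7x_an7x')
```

['5', 'd586', 'an7x']

After group 1 captures some text, `\1` only succeeds where that same text appears again.
`findall` collects group 1 from each match (3 total).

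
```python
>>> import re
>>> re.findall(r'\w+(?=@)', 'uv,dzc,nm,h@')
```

The lookaround is zero-width — it requires the adjacent text to match without consuming it, so the asserted text isn't part of the match.
No capturing groups, so `findall` returns the 1 full match string.

['h']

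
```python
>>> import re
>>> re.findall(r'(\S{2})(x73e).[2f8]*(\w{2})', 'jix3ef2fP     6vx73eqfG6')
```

This matches exactly 2 of a non-whitespace character (captured); then the literal 'x73', then a literal 'e' (captured); then any character, then zero or more of one of [2f8]; then exactly 2 of a word character (captured).
Scanning left to right: at [14:24] match '6vx73eqfG6', groups = ('6v', 'x73e', 'G6').
With 3 capturing groups, `findall` returns a 3-tuple per match.

[('6v', 'x73e', 'G6')]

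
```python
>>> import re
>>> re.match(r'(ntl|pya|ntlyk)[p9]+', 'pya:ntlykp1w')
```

With `match`, the pattern is implicitly anchored at the beginning.
Here the pattern fails at index 0, so the call returns None.

None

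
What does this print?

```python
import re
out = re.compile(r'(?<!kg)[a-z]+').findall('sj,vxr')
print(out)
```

['sj', 'vxr']

A negative assertion filters positions out without eating any characters.
Since nothing is captured, `findall` lists the 2 matched substrings directly.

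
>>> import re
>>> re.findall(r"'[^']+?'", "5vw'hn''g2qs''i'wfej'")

With no groups in the pattern, `findall` gives back each whole match — 3 here.

["'hn'", "'g2qs'", "'i'"]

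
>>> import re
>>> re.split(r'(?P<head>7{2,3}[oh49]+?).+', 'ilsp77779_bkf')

['ilsp7', '7779', '']

This matches 2 to 3 of the literal '7', then one or more of one of [oh49] (lazy) (captured as 'head'); then one or more of any character.
Matches to split on: at [5:13] → '7779_bkf'.
`re.split` interleaves the captured-group text with the surrounding fragments.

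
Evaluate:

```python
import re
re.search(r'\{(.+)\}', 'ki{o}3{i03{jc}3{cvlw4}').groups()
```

('o}3{i03{jc}3{cvlw4',)

Unlike `match`, `search` isn't anchored — it looks for the pattern anywhere in the string.
The match spans [2:22] → '{o}3{i03{jc}3{cvlw4}'.
Captured: group 1 = 'o}3{i03{jc}3{cvlw4'.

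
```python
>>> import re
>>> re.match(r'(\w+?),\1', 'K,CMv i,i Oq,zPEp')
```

`re.match` won't scan ahead — the pattern has to work from the very first character.
Here the string doesn't start with a match, so the call returns None.

None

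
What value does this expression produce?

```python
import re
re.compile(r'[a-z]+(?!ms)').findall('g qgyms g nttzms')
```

['g', 'qgyms', 'g', 'nttzms']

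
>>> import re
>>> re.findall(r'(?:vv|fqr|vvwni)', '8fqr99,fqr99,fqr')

Matches: at [1:4] → 'fqr'; at [7:10] → 'fqr'; at [13:16] → 'fqr'.
Since nothing is captured, `findall` lists the 3 matched substrings directly.

['fqr', 'fqr', 'fqr']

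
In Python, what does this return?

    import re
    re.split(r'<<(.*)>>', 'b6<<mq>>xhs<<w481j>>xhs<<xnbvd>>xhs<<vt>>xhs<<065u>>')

Matches to split on: at [2:52] → '<<mq>>xhs<<w481j>>xhs<<xnbvd>>xhs<<vt>>xhs<<065u>>'.
The group in the pattern means `split` returns the separators' captures alongside the pieces.

['b6', 'mq>>xhs<<w481j>>xhs<<xnbvd>>xhs<<vt>>xhs<<065u', '']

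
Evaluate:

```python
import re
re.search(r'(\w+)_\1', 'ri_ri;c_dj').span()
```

(0, 5)

After group 1 captures some text, `\1` only succeeds where that same text appears again.
`re.search` tries every starting position until one works.
The match spans [0:5] → 'ri_ri'.
Captured: group 1 = 'ri'.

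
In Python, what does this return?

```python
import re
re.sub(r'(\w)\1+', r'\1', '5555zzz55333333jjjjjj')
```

The backreference `\1` re-matches whatever the first group consumed, character for character.
Matches: at [0:4] → '5555'; at [4:7] → 'zzz'; at [7:9] → '55'; at [9:15] → '333333'; at [15:21] → 'jjjjjj'.
The replacement refers to a captured group, so each match is rewritten using its own captured text.

'5z53j'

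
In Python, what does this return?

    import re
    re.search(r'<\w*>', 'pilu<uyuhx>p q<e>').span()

(4, 11)

`search` walks the string left to right and returns the first match it finds.
The match spans [4:11] → '<uyuhx>'.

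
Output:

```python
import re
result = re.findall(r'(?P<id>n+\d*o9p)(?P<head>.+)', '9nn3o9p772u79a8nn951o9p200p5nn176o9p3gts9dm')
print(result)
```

[('nn3o9p', '772u79a8nn951o9p200p5nn176o9p3gts9dm')]

This matches one or more of a literal 'n', then zero or more of a digit, then the literal 'o9p' (captured as 'id'); then one or more of any character (captured as 'head').
2 groups means the one result is a tuple of 2 captured strings — 1 here.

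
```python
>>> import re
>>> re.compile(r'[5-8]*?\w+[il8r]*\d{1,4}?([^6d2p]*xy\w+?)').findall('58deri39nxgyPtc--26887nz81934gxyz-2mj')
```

`findall` collects group 1 from the one match (1 total).

['gxyz']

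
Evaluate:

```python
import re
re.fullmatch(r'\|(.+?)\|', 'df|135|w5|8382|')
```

None

`fullmatch` succeeds only if the pattern covers the string from start to end.
Here the pattern can't cover the whole string, so the call returns None.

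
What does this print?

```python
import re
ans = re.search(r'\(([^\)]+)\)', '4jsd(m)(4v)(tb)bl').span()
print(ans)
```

The match spans [4:7] → '(m)'.

(4, 7)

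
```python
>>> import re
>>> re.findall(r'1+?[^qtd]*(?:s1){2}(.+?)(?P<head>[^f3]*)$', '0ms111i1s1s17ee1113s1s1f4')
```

Pattern: one or more of the literal '1' (lazy), then zero or more of any character except [qtd], then the literal 's1' repeated 2 times; then one or more of any character (lazy) (captured); then zero or more of any character except [f3] (captured as 'head'); then anchored at the end.
Scanning left to right: at [3:25] match '111i1s1s17ee1113s1s1f4', groups = ('f', '4').
Multiple groups make `findall` return tuples — one 2-tuple for the one match.

[('f', '4')]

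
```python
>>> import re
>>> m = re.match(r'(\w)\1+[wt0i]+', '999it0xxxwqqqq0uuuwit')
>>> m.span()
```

The backreference `\1` re-matches whatever the first group consumed, character for character.
With `match`, the pattern is implicitly anchored at the beginning.
The match spans [0:6] → '999it0'.
Captured: group 1 = '9'.

(0, 6)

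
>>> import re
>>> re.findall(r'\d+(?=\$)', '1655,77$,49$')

The `(?=…)`/`(?<=…)` assertion just peeks at neighbouring text; it doesn't advance the match position.
Scanning left to right: at [5:7] → '77'; at [9:11] → '49'.
No capturing groups, so `findall` returns the 2 full match strings.

['77', '49']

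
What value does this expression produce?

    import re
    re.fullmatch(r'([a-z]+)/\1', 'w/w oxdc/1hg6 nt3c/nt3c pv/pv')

`\1` is not a pattern — it's the concrete string captured by group 1, re-applied verbatim.
For `fullmatch`, every character of the input must be accounted for by the pattern.
Here there's no way to consume every character, so the call returns None.

None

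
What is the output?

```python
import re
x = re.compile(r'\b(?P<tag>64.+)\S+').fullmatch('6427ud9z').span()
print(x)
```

This matches a word boundary (`\b`, zero-width); then the literal '64', then one or more of any character (captured as 'tag'); then one or more of a non-whitespace character.
`re.fullmatch` requires the pattern to consume the entire string.
The match spans [0:8] → '6427ud9z'.
Captured: group 1 = '6427ud9'.

(0, 8)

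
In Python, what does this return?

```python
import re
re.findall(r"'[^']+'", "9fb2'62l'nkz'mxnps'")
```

["'62l'", "'mxnps'"]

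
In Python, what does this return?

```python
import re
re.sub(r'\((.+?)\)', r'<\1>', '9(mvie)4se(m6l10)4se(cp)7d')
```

'9<mvie>4se<m6l10>4se<cp>7d'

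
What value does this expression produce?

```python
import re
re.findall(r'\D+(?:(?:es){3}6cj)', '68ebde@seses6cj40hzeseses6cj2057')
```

['hzeseses6cj']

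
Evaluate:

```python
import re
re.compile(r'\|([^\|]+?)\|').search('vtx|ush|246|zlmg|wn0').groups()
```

`re.search` scans for the first position where the pattern succeeds.
The match spans [3:8] → '|ush|'.
Captured: group 1 = 'ush'.

('ush',)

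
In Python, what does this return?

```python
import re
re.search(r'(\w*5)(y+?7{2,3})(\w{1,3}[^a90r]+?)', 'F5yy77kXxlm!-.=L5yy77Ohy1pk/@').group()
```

A `+?`/`*?`/`{m,n}?` starts at its minimum and grows only as far as needed for what follows to match.
The match spans [0:10] → 'F5yy77kXxl'.

'F5yy77kXxl'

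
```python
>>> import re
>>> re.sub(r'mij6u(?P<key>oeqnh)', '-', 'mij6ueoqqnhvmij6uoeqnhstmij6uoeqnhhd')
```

'mij6ueoqqnhv-st-hd'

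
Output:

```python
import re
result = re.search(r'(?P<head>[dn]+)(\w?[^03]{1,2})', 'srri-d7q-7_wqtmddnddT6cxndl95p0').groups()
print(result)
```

('d', '7q-')

Pattern: one or more of one of [dn] (captured as 'head'); then optionally a word character, then 1 to 2 of any character except [03] (captured).
`search` walks the string left to right and returns the first match it finds.
The match spans [5:9] → 'd7q-'.
Captured: group 1 = 'd', group 2 = '7q-'.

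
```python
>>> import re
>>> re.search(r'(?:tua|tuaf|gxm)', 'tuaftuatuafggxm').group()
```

'tua'

The regex engine tests alternatives in the order written; an earlier branch that matches wins even if a later one would match more.
`re.search` scans for the first position where the pattern succeeds.
The match spans [0:3] → 'tua'.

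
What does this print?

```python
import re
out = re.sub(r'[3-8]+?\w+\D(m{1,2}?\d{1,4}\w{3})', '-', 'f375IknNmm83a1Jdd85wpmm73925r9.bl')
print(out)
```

f-.bl

Pattern: one or more of a character in [3-8] (lazy), then one or more of a word character, then a non-digit; then 1 to 2 of the literal 'm' (lazy), then 1 to 4 of a digit, then exactly 3 of a word character (captured).
`sub` substitutes '-' at each match site.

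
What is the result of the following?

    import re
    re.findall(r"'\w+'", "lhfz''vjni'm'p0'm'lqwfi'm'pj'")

["'vjni'", "'p0'", "'lqwfi'", "'pj'"]

Matches: at [5:11] → "'vjni'"; at [12:16] → "'p0'"; at [17:24] → "'lqwfi'"; at [25:29] → "'pj'".
Since nothing is captured, `findall` lists the 4 matched substrings directly.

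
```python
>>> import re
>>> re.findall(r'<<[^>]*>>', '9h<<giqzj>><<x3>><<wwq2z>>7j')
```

['<<giqzj>>', '<<x3>>', '<<wwq2z>>']

Walking the string: at [2:11] → '<<giqzj>>'; at [11:17] → '<<x3>>'; at [17:26] → '<<wwq2z>>'.
Since nothing is captured, `findall` lists the 3 matched substrings directly.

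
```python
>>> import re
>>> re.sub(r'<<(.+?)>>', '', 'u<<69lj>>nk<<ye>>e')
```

With the lazy modifier that quantifier settles for the fewest repetitions that let the rest of the pattern succeed (the atoms after it are unaffected and can still be greedy).
Matches: at [1:9] → '<<69lj>>'; at [11:17] → '<<ye>>'.
Each match is replaced by ''.

'unke'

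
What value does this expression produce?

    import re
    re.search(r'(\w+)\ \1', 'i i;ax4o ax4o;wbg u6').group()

`\1` is not a pattern — it's the concrete string captured by group 1, re-applied verbatim.
The match spans [0:3] → 'i i'.

'i i'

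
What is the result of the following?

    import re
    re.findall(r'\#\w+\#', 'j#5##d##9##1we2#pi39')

['#5#', '#d#', '#9#', '#1we2#']

Walking the string: at [1:4] → '#5#'; at [4:7] → '#d#'; at [7:10] → '#9#'; at [10:16] → '#1we2#'.
No capturing groups, so `findall` returns the 4 full match strings.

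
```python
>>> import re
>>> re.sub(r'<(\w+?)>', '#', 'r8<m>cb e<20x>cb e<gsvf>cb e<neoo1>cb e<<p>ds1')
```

'r8#cb e#cb e#cb e#cb e<#ds1'

Each match is replaced by '#'.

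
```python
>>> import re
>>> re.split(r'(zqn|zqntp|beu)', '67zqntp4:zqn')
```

Alternation tries branches left to right and keeps the first one that lets the overall match succeed at that position.
Matches to split on: at [2:5] → 'zqn'; at [9:12] → 'zqn'.
With a capturing group present, the delimiter's captured portion is kept in the result list.

['67', 'zqn', 'tp4:', 'zqn', '']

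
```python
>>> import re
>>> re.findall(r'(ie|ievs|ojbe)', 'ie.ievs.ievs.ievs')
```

['ie', 'ie', 'ie', 'ie']

Alternation isn't longest-match — the leftmost alternative that fits at this position is chosen.
Walking the string: at [0:2] match 'ie', group 1 = 'ie'; at [3:5] match 'ie', group 1 = 'ie'; at [8:10] match 'ie', group 1 = 'ie'; at [13:15] match 'ie', group 1 = 'ie'.
Because there's exactly one group, `findall` drops the full match and keeps group 1 from each hit.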